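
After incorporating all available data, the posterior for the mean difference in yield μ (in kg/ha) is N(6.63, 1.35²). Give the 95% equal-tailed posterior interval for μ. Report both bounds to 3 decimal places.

[3.984, 9.276]

The posterior is symmetric, so the 95% equal-tailed interval is μ = 6.63 ± z·1.35 with z = 1.960.
Half-width: 1.960 × 1.35 = 2.646.
6.63 − 2.646 = 3.984; 6.63 + 2.646 = 9.276.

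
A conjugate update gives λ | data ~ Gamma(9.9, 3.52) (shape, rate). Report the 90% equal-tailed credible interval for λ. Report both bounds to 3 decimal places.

[1.520, 4.426]

Posterior: Gamma(shape 9.9, rate 3.52).
Equal-tailed 90% interval: Gamma(9.9, 3.52) quantiles at 0.05 and 0.95.
Posterior mean ≈ 2.812, SD ≈ 0.894; a Normal approximation gives roughly [1.342, 4.283].
Exact: lower = 1.520; upper = 4.426.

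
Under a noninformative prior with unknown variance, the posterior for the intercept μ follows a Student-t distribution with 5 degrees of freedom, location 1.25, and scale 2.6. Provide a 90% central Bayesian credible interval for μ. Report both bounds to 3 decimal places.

The t_5 distribution is symmetric; the 90% interval is 1.25 ± t·2.6 with t_{0.95,5} = 2.015.
Half-width: 2.015 × 2.6 = 5.239.
1.25 − 5.239 = -3.989; 1.25 + 5.239 = 6.489.

[-3.989, 6.489]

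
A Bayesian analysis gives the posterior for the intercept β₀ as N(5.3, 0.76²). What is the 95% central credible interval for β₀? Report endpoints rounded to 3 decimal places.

[3.810, 6.790]

The posterior is symmetric, so the 95% equal-tailed interval is β₀ = 5.3 ± z·0.76 with z = 1.960.
Half-width: 1.960 × 0.76 = 1.490.
5.3 − 1.490 = 3.810; 5.3 + 1.490 = 6.790.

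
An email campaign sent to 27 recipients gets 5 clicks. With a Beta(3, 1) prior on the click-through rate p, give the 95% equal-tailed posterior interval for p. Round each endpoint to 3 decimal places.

Posterior: Beta(3+5, 1+22) = Beta(8, 23).
Equal-tailed 95% interval: the 0.025 and 0.975 quantiles of Beta(8, 23).
Posterior mean ≈ 0.258, SD ≈ 0.077; a Normal approximation gives roughly [0.106, 0.410].
Exact: F⁻¹(0.025) = 0.123; F⁻¹(0.975) = 0.423.

[0.123, 0.423]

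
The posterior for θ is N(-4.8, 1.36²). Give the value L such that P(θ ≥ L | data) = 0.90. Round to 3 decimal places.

-6.543

Need L with P(θ ≥ L) = 0.90: L = -4.8 − z_{0.1}·1.36.
z = 1.282; L = -4.8 − 1.282 × 1.36 = -6.543.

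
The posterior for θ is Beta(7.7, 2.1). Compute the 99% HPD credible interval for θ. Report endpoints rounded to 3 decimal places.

[0.433, 0.996]

The posterior is unimodal and skewed, so the HPD interval has equal density at both endpoints and is the shortest 99% interval.
Solving f(0.433) = f(0.996) with F(0.996) − F(0.433) = 0.99 gives [0.433, 0.996].
For comparison, the equal-tailed interval is [0.394, 0.985]; the HPD is narrower and shifted toward the mode.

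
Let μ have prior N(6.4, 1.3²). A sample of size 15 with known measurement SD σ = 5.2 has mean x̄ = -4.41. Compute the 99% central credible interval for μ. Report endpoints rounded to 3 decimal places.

[-1.236, 3.575]

Posterior precision = 1/1.3² + 15/5.2² = 0.5917 + 0.5547 = 1.1464, so posterior SD = 0.9339.
Posterior mean = (6.4/1.3² + 15·-4.41/5.2²) / 1.1464 = 1.1694.
Interval: 1.1694 ± 2.576 × 0.9339 → [-1.236, 3.575].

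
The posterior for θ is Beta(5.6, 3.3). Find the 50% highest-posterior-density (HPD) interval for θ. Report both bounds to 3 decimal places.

The posterior is unimodal and skewed, so the HPD interval has equal density at both endpoints and is the shortest 50% interval.
Solving f(0.552) = f(0.770) with F(0.770) − F(0.552) = 0.50 gives [0.552, 0.770].
For comparison, the equal-tailed interval is [0.524, 0.744]; the HPD is narrower and shifted toward the mode.

[0.552, 0.770]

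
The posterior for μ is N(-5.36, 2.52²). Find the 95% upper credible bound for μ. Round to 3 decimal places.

-1.215

Need U with P(μ ≤ U) = 0.95: U = -5.36 + z_{0.05}·2.52.
z = 1.645; U = -5.36 + 1.645 × 2.52 = -1.215.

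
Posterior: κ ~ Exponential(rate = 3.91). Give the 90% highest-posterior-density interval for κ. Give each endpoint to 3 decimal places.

[0.000, 0.589]

The exponential density is strictly decreasing on [0, ∞), so the HPD interval is anchored at 0: [0, q] with P(κ ≤ q) = 0.90.
q = −ln(1 − 0.90) / 3.91 = 2.3026 / 3.91 = 0.589.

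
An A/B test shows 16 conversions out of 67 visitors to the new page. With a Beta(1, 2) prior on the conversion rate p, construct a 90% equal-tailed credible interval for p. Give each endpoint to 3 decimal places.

[0.163, 0.331]

Posterior: Beta(1+16, 2+51) = Beta(17, 53).
Equal-tailed 90% interval: the 0.05 and 0.95 quantiles of Beta(17, 53).
Posterior mean ≈ 0.243, SD ≈ 0.051; a Normal approximation gives roughly [0.159, 0.327].
Exact: F⁻¹(0.05) = 0.163; F⁻¹(0.95) = 0.331.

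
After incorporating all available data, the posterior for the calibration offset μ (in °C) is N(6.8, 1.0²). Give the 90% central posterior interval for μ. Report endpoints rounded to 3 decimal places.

[5.155, 8.445]

The posterior is symmetric, so the 90% equal-tailed interval is μ = 6.8 ± z·1.0 with z = 1.645.
Half-width: 1.645 × 1.0 = 1.645.
6.8 − 1.645 = 5.155; 6.8 + 1.645 = 8.445.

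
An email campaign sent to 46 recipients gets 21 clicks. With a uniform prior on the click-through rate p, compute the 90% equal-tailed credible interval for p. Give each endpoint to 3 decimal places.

[0.342, 0.577]

Posterior: Beta(1+21, 1+25) = Beta(22, 26).
Equal-tailed 90% interval: the 0.05 and 0.95 quantiles of Beta(22, 26).
Posterior mean ≈ 0.458, SD ≈ 0.071; a Normal approximation gives roughly [0.341, 0.575].
Exact: F⁻¹(0.05) = 0.342; F⁻¹(0.95) = 0.577.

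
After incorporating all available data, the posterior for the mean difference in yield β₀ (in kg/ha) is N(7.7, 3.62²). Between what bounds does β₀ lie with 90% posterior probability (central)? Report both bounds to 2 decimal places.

[1.75, 13.65]

The posterior is symmetric, so the 90% equal-tailed interval is β₀ = 7.7 ± z·3.62 with z = 1.645.
Half-width: 1.645 × 3.62 = 5.95.
7.7 − 5.95 = 1.75; 7.7 + 5.95 = 13.65.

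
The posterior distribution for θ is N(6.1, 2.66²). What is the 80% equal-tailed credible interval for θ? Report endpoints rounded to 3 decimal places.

[2.691, 9.509]

The posterior is symmetric, so the 80% equal-tailed interval is θ = 6.1 ± z·2.66 with z = 1.282.
Half-width: 1.282 × 2.66 = 3.409.
6.1 − 3.409 = 2.691; 6.1 + 3.409 = 9.509.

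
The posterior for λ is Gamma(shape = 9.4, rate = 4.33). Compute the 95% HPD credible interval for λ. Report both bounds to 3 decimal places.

The posterior is unimodal and skewed, so the HPD interval has equal density at both endpoints and is the shortest 95% interval.
Solving f(0.898) = f(3.582) with F(3.582) − F(0.898) = 0.95 gives [0.898, 3.582].
For comparison, the equal-tailed interval is [1.013, 3.763]; the HPD is narrower and shifted toward the mode.

[0.898, 3.582]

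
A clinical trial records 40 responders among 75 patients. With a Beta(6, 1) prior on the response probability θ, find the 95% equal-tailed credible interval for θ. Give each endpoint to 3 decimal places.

Posterior: Beta(6+40, 1+35) = Beta(46, 36).
Equal-tailed 95% interval: the 0.025 and 0.975 quantiles of Beta(46, 36).
Posterior mean ≈ 0.561, SD ≈ 0.054; a Normal approximation gives roughly [0.454, 0.668].
Exact: F⁻¹(0.025) = 0.453; F⁻¹(0.975) = 0.666.

[0.453, 0.666]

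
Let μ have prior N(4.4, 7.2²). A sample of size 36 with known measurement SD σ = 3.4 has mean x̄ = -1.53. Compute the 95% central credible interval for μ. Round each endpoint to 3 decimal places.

[-2.601, -0.386]

Posterior precision = 1/7.2² + 36/3.4² = 0.0193 + 3.1142 = 3.1335, so posterior SD = 0.5649.
Posterior mean = (4.4/7.2² + 36·-1.53/3.4²) / 3.1335 = -1.4935.
Interval: -1.4935 ± 1.960 × 0.5649 → [-2.601, -0.386].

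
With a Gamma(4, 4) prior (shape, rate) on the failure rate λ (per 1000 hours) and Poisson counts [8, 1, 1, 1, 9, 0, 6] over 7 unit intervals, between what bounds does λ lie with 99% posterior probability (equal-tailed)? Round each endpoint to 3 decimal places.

[1.615, 4.180]

Posterior: Gamma(4+26, 4+7) = Gamma(30, 11) (shape, rate).
Equal-tailed 99% interval: Gamma(30, 11) quantiles at 0.005 and 0.995.
Posterior mean ≈ 2.727, SD ≈ 0.498; a Normal approximation gives roughly [1.445, 4.010].
Exact: lower = 1.615; upper = 4.180.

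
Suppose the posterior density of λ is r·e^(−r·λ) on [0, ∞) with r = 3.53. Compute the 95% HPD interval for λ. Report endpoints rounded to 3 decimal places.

The exponential density is strictly decreasing on [0, ∞), so the HPD interval is anchored at 0: [0, q] with P(λ ≤ q) = 0.95.
q = −ln(1 − 0.95) / 3.53 = 2.9957 / 3.53 = 0.849.

[0.000, 0.849]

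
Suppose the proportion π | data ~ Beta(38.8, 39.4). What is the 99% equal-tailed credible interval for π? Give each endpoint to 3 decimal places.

[0.353, 0.639]

Posterior: Beta(38.8, 39.4).
Equal-tailed 99% interval: the 0.005 and 0.995 quantiles of Beta(38.8, 39.4).
Posterior mean ≈ 0.496, SD ≈ 0.056; a Normal approximation gives roughly [0.351, 0.641].
Exact: F⁻¹(0.005) = 0.353; F⁻¹(0.995) = 0.639.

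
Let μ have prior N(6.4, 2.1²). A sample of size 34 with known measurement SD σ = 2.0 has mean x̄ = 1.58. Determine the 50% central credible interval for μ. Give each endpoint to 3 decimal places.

Posterior precision = 1/2.1² + 34/2.0² = 0.2268 + 8.5000 = 8.7268, so posterior SD = 0.3385.
Posterior mean = (6.4/2.1² + 34·1.58/2.0²) / 8.7268 = 1.7052.
Interval: 1.7052 ± 0.674 × 0.3385 → [1.477, 1.934].

[1.477, 1.934]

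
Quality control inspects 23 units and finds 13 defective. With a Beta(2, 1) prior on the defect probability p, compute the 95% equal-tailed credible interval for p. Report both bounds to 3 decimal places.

Posterior: Beta(2+13, 1+10) = Beta(15, 11).
Equal-tailed 95% interval: the 0.025 and 0.975 quantiles of Beta(15, 11).
Posterior mean ≈ 0.577, SD ≈ 0.095; a Normal approximation gives roughly [0.391, 0.763].
Exact: F⁻¹(0.025) = 0.387; F⁻¹(0.975) = 0.756.

[0.387, 0.756]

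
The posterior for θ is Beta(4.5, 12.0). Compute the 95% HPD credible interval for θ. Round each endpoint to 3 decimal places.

[0.079, 0.482]

The posterior is unimodal and skewed, so the HPD interval has equal density at both endpoints and is the shortest 95% interval.
Solving f(0.079) = f(0.482) with F(0.482) − F(0.079) = 0.95 gives [0.079, 0.482].
For comparison, the equal-tailed interval is [0.094, 0.503]; the HPD is narrower and shifted toward the mode.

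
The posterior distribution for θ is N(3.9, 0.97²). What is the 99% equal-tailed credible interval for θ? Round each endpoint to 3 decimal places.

[1.401, 6.399]

The posterior is symmetric, so the 99% equal-tailed interval is θ = 3.9 ± z·0.97 with z = 2.576.
Half-width: 2.576 × 0.97 = 2.499.
3.9 − 2.499 = 1.401; 3.9 + 2.499 = 6.399.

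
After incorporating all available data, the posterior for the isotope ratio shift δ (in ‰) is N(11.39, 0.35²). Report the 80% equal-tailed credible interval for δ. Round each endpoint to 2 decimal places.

[10.94, 11.84]

The posterior is symmetric, so the 80% equal-tailed interval is δ = 11.39 ± z·0.35 with z = 1.282.
Half-width: 1.282 × 0.35 = 0.45.
11.39 − 0.45 = 10.94; 11.39 + 0.45 = 11.84.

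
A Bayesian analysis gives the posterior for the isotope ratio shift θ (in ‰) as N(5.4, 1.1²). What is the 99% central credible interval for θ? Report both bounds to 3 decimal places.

[2.567, 8.233]

The posterior is symmetric, so the 99% equal-tailed interval is θ = 5.4 ± z·1.1 with z = 2.576.
Half-width: 2.576 × 1.1 = 2.833.
5.4 − 2.833 = 2.567; 5.4 + 2.833 = 8.233.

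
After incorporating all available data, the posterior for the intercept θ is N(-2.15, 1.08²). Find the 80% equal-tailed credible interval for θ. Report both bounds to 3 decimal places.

The posterior is symmetric, so the 80% equal-tailed interval is θ = -2.15 ± z·1.08 with z = 1.282.
Half-width: 1.282 × 1.08 = 1.384.
-2.15 − 1.384 = -3.534; -2.15 + 1.384 = -0.766.

[-3.534, -0.766]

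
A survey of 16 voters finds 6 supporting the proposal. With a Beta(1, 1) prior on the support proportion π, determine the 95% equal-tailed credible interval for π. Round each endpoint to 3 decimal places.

[0.184, 0.617]

Posterior: Beta(1+6, 1+10) = Beta(7, 11).
Equal-tailed 95% interval: the 0.025 and 0.975 quantiles of Beta(7, 11).
Posterior mean ≈ 0.389, SD ≈ 0.112; a Normal approximation gives roughly [0.170, 0.608].
Exact: F⁻¹(0.025) = 0.184; F⁻¹(0.975) = 0.617.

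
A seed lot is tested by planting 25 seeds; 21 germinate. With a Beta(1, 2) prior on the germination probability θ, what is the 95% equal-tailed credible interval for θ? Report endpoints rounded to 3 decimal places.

[0.619, 0.914]

Posterior: Beta(1+21, 2+4) = Beta(22, 6).
Equal-tailed 95% interval: the 0.025 and 0.975 quantiles of Beta(22, 6).
Posterior mean ≈ 0.786, SD ≈ 0.076; a Normal approximation gives roughly [0.636, 0.935].
Exact: F⁻¹(0.025) = 0.619; F⁻¹(0.975) = 0.914.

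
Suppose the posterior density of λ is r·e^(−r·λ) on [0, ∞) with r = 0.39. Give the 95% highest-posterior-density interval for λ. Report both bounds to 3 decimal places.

The exponential density is strictly decreasing on [0, ∞), so the HPD interval is anchored at 0: [0, q] with P(λ ≤ q) = 0.95.
q = −ln(1 − 0.95) / 0.39 = 2.9957 / 0.39 = 7.681.

[0.000, 7.681]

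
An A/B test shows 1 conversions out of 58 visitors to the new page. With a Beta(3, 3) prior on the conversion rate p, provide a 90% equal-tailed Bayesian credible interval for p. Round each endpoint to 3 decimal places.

[0.022, 0.118]

Posterior: Beta(3+1, 3+57) = Beta(4, 60).
Equal-tailed 90% interval: the 0.05 and 0.95 quantiles of Beta(4, 60).
Posterior mean ≈ 0.062, SD ≈ 0.030; a Normal approximation gives roughly [0.013, 0.112].
Exact: F⁻¹(0.05) = 0.022; F⁻¹(0.95) = 0.118.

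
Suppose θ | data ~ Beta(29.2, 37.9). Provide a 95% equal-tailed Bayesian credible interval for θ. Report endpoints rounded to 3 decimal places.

Posterior: Beta(29.2, 37.9).
Equal-tailed 95% interval: the 0.025 and 0.975 quantiles of Beta(29.2, 37.9).
Posterior mean ≈ 0.435, SD ≈ 0.060; a Normal approximation gives roughly [0.317, 0.553].
Exact: F⁻¹(0.025) = 0.320; F⁻¹(0.975) = 0.554.

[0.320, 0.554]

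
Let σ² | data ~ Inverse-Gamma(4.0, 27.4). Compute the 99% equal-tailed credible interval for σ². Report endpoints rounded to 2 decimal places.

[2.50, 40.76]

Inverse-Gamma(4.0, 27.4) quantiles: F⁻¹(0.005) and F⁻¹(0.995).
Equivalently, 1/σ² ~ Gamma(4.0, rate = 27.4); invert its 0.995 and 0.005 quantiles.
Posterior mean ≈ 9.13, SD ≈ 6.46; a Normal approximation gives roughly [-7.50, 25.77].
Exact: lower = 2.50; upper = 40.76.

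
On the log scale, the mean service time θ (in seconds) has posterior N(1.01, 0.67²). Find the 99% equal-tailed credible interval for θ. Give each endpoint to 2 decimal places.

On the log scale the 99% interval is 1.01 ± 2.576 × 0.67 = [-0.7158, 2.7358].
Exponentiate: [e^-0.7158, e^2.7358] = [0.49, 15.42].

[0.49, 15.42]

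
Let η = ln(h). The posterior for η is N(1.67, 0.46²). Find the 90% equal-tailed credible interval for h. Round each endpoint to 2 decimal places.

[2.49, 11.32]

On the log scale the 90% interval is 1.67 ± 1.645 × 0.46 = [0.9134, 2.4266].
Exponentiate: [e^0.9134, e^2.4266] = [2.49, 11.32].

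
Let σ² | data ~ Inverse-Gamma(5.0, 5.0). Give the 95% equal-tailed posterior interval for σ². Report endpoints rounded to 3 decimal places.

[0.488, 3.080]

Inverse-Gamma(5.0, 5.0) quantiles: F⁻¹(0.025) and F⁻¹(0.975).
Equivalently, 1/σ² ~ Gamma(5.0, rate = 5.0); invert its 0.975 and 0.025 quantiles.
Posterior mean ≈ 1.250, SD ≈ 0.722; a Normal approximation gives roughly [-0.164, 2.664].
Exact: lower = 0.488; upper = 3.080.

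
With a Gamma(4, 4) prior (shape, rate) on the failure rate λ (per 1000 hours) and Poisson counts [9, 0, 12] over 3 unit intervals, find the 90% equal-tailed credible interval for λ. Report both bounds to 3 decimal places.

Posterior: Gamma(4+21, 4+3) = Gamma(25, 7) (shape, rate).
Equal-tailed 90% interval: Gamma(25, 7) quantiles at 0.05 and 0.95.
Posterior mean ≈ 3.571, SD ≈ 0.714; a Normal approximation gives roughly [2.397, 4.746].
Exact: lower = 2.483; upper = 4.822.

[2.483, 4.822]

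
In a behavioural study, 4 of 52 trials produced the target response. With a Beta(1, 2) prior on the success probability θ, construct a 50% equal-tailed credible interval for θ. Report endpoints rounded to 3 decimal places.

Posterior: Beta(1+4, 2+48) = Beta(5, 50).
Equal-tailed 50% interval: the 0.25 and 0.75 quantiles of Beta(5, 50).
Posterior mean ≈ 0.091, SD ≈ 0.038; a Normal approximation gives roughly [0.065, 0.117].
Exact: F⁻¹(0.25) = 0.063; F⁻¹(0.75) = 0.114.

[0.063, 0.114]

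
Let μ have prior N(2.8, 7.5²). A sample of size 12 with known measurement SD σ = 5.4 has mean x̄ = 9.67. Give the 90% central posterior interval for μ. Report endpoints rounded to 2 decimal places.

[6.88, 11.90]

Posterior precision = 1/7.5² + 12/5.4² = 0.0178 + 0.4115 = 0.4293, so posterior SD = 1.5262.
Posterior mean = (2.8/7.5² + 12·9.67/5.4²) / 0.4293 = 9.3855.
Interval: 9.3855 ± 1.645 × 1.5262 → [6.88, 11.90].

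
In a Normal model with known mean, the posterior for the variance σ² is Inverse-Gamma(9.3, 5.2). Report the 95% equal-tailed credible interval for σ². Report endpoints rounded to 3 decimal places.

[0.322, 1.204]

Inverse-Gamma(9.3, 5.2) quantiles: F⁻¹(0.025) and F⁻¹(0.975).
Equivalently, 1/σ² ~ Gamma(9.3, rate = 5.2); invert its 0.975 and 0.025 quantiles.
Posterior mean ≈ 0.627, SD ≈ 0.232; a Normal approximation gives roughly [0.172, 1.081].
Exact: lower = 0.322; upper = 1.204.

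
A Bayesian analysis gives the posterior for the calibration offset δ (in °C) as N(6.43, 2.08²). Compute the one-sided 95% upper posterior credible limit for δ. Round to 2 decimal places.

9.85

Need U with P(δ ≤ U) = 0.95: U = 6.43 + z_{0.05}·2.08.
z = 1.645; U = 6.43 + 1.645 × 2.08 = 9.85.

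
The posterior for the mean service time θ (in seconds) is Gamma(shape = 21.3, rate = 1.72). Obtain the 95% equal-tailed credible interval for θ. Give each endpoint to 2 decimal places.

[7.69, 18.17]

Posterior: Gamma(shape 21.3, rate 1.72).
Equal-tailed 95% interval: Gamma(21.3, 1.72) quantiles at 0.025 and 0.975.
Posterior mean ≈ 12.38, SD ≈ 2.68; a Normal approximation gives roughly [7.12, 17.64].
Exact: lower = 7.69; upper = 18.17.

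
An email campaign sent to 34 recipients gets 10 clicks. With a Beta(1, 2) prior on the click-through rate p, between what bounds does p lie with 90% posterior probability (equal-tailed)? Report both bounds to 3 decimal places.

[0.182, 0.425]

Posterior: Beta(1+10, 2+24) = Beta(11, 26).
Equal-tailed 90% interval: the 0.05 and 0.95 quantiles of Beta(11, 26).
Posterior mean ≈ 0.297, SD ≈ 0.074; a Normal approximation gives roughly [0.175, 0.419].
Exact: F⁻¹(0.05) = 0.182; F⁻¹(0.95) = 0.425.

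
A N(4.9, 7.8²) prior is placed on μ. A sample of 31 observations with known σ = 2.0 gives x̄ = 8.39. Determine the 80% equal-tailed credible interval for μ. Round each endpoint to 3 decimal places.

[7.923, 8.842]

Posterior precision = 1/7.8² + 31/2.0² = 0.0164 + 7.7500 = 7.7664, so posterior SD = 0.3588.
Posterior mean = (4.9/7.8² + 31·8.39/2.0²) / 7.7664 = 8.3826.
Interval: 8.3826 ± 1.282 × 0.3588 → [7.923, 8.842].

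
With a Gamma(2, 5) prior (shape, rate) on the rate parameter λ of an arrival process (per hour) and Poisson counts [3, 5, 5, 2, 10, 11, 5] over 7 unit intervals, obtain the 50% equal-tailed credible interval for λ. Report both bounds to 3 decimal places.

[3.201, 3.935]

Posterior: Gamma(2+41, 5+7) = Gamma(43, 12) (shape, rate).
Equal-tailed 50% interval: Gamma(43, 12) quantiles at 0.25 and 0.75.
Posterior mean ≈ 3.583, SD ≈ 0.546; a Normal approximation gives roughly [3.215, 3.952].
Exact: lower = 3.201; upper = 3.935.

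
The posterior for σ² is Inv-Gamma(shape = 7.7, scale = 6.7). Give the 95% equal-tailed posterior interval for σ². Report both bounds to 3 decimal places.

Inverse-Gamma(7.7, 6.7) quantiles: F⁻¹(0.025) and F⁻¹(0.975).
Equivalently, 1/σ² ~ Gamma(7.7, rate = 6.7); invert its 0.975 and 0.025 quantiles.
Posterior mean ≈ 1.000, SD ≈ 0.419; a Normal approximation gives roughly [0.179, 1.821].
Exact: lower = 0.478; upper = 2.056.

[0.478, 2.056]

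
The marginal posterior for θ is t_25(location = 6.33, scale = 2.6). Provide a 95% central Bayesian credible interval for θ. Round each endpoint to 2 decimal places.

[0.98, 11.68]

The t_25 distribution is symmetric; the 95% interval is 6.33 ± t·2.6 with t_{0.975,25} = 2.060.
Half-width: 2.060 × 2.6 = 5.35.
6.33 − 5.35 = 0.98; 6.33 + 5.35 = 11.68.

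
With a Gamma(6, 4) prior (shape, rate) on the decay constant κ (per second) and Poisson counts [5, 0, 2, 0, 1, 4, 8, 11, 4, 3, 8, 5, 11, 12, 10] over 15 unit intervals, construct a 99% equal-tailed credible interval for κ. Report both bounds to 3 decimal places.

[3.550, 6.122]

Posterior: Gamma(6+84, 4+15) = Gamma(90, 19) (shape, rate).
Equal-tailed 99% interval: Gamma(90, 19) quantiles at 0.005 and 0.995.
Posterior mean ≈ 4.737, SD ≈ 0.499; a Normal approximation gives roughly [3.451, 6.023].
Exact: lower = 3.550; upper = 6.122.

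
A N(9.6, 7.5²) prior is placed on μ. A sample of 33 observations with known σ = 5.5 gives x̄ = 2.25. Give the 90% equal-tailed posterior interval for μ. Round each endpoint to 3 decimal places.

[0.806, 3.930]

Posterior precision = 1/7.5² + 33/5.5² = 0.0178 + 1.0909 = 1.1087, so posterior SD = 0.9497.
Posterior mean = (9.6/7.5² + 33·2.25/5.5²) / 1.1087 = 2.3679.
Interval: 2.3679 ± 1.645 × 0.9497 → [0.806, 3.930].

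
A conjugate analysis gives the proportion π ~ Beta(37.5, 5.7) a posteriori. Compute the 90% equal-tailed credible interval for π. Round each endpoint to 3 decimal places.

Posterior: Beta(37.5, 5.7).
Equal-tailed 90% interval: the 0.05 and 0.95 quantiles of Beta(37.5, 5.7).
Posterior mean ≈ 0.868, SD ≈ 0.051; a Normal approximation gives roughly [0.784, 0.952].
Exact: F⁻¹(0.05) = 0.776; F⁻¹(0.95) = 0.941.

[0.776, 0.941]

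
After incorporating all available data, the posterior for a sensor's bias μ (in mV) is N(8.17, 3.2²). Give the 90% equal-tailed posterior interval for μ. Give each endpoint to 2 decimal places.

The posterior is symmetric, so the 90% equal-tailed interval is μ = 8.17 ± z·3.2 with z = 1.645.
Half-width: 1.645 × 3.2 = 5.26.
8.17 − 5.26 = 2.91; 8.17 + 5.26 = 13.43.

[2.91, 13.43]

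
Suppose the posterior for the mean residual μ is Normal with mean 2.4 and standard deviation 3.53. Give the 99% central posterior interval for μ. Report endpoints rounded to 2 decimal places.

The posterior is symmetric, so the 99% equal-tailed interval is μ = 2.4 ± z·3.53 with z = 2.576.
Half-width: 2.576 × 3.53 = 9.09.
2.4 − 9.09 = -6.69; 2.4 + 9.09 = 11.49.

[-6.69, 11.49]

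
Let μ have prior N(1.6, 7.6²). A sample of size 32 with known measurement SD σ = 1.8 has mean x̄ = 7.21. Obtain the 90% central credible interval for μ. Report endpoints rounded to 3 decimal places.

Posterior precision = 1/7.6² + 32/1.8² = 0.0173 + 9.8765 = 9.8939, so posterior SD = 0.3179.
Posterior mean = (1.6/7.6² + 32·7.21/1.8²) / 9.8939 = 7.2002.
Interval: 7.2002 ± 1.645 × 0.3179 → [6.677, 7.723].

[6.677, 7.723]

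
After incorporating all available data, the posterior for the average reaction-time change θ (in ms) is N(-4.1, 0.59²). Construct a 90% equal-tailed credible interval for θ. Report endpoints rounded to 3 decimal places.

The posterior is symmetric, so the 90% equal-tailed interval is θ = -4.1 ± z·0.59 with z = 1.645.
Half-width: 1.645 × 0.59 = 0.970.
-4.1 − 0.970 = -5.070; -4.1 + 0.970 = -3.130.

[-5.070, -3.130]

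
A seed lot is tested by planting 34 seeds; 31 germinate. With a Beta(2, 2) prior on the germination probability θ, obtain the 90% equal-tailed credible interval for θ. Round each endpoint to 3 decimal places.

Posterior: Beta(2+31, 2+3) = Beta(33, 5).
Equal-tailed 90% interval: the 0.05 and 0.95 quantiles of Beta(33, 5).
Posterior mean ≈ 0.868, SD ≈ 0.054; a Normal approximation gives roughly [0.779, 0.957].
Exact: F⁻¹(0.05) = 0.769; F⁻¹(0.95) = 0.945.

[0.769, 0.945]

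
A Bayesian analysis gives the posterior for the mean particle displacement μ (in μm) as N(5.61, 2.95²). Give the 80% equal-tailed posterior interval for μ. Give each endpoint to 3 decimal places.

The posterior is symmetric, so the 80% equal-tailed interval is μ = 5.61 ± z·2.95 with z = 1.282.
Half-width: 1.282 × 2.95 = 3.781.
5.61 − 3.781 = 1.829; 5.61 + 3.781 = 9.391.

[1.829, 9.391]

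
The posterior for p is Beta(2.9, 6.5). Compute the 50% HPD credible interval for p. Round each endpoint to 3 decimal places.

[0.166, 0.364]

The posterior is unimodal and skewed, so the HPD interval has equal density at both endpoints and is the shortest 50% interval.
Solving f(0.166) = f(0.364) with F(0.364) − F(0.166) = 0.50 gives [0.166, 0.364].
For comparison, the equal-tailed interval is [0.200, 0.403]; the HPD is narrower and shifted toward the mode.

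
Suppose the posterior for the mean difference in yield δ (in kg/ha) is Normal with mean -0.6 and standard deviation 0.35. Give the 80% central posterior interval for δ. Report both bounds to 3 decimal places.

The posterior is symmetric, so the 80% equal-tailed interval is δ = -0.6 ± z·0.35 with z = 1.282.
Half-width: 1.282 × 0.35 = 0.449.
-0.6 − 0.449 = -1.049; -0.6 + 0.449 = -0.151.

[-1.049, -0.151]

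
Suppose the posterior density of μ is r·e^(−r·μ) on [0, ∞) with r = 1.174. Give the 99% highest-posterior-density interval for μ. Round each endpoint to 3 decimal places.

[0.000, 3.923]

The exponential density is strictly decreasing on [0, ∞), so the HPD interval is anchored at 0: [0, q] with P(μ ≤ q) = 0.99.
q = −ln(1 − 0.99) / 1.174 = 4.6052 / 1.174 = 3.923.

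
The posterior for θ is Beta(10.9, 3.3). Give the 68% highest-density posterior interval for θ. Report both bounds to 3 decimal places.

The posterior is unimodal and skewed, so the HPD interval has equal density at both endpoints and is the shortest 68% interval.
Solving f(0.691) = f(0.902) with F(0.902) − F(0.691) = 0.68 gives [0.691, 0.902].
For comparison, the equal-tailed interval is [0.658, 0.876]; the HPD is narrower and shifted toward the mode.

[0.691, 0.902]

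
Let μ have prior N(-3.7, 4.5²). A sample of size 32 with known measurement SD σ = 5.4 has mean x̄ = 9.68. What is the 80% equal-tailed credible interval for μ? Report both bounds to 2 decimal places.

Posterior precision = 1/4.5² + 32/5.4² = 0.0494 + 1.0974 = 1.1468, so posterior SD = 0.9338.
Posterior mean = (-3.7/4.5² + 32·9.68/5.4²) / 1.1468 = 9.1038.
Interval: 9.1038 ± 1.282 × 0.9338 → [7.91, 10.30].

[7.91, 10.30]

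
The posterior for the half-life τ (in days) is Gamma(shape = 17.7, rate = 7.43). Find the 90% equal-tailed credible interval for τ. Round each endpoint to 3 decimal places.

[1.533, 3.384]

Posterior: Gamma(shape 17.7, rate 7.43).
Equal-tailed 90% interval: Gamma(17.7, 7.43) quantiles at 0.05 and 0.95.
Posterior mean ≈ 2.382, SD ≈ 0.566; a Normal approximation gives roughly [1.451, 3.314].
Exact: lower = 1.533; upper = 3.384.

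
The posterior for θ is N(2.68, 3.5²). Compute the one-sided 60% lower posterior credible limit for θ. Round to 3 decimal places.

Need L with P(θ ≥ L) = 0.60: L = 2.68 − z_{0.4}·3.5.
z = 0.253; L = 2.68 − 0.253 × 3.5 = 1.793.

1.793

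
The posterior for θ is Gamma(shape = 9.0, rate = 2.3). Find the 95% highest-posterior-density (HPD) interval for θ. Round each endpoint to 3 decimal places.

[1.575, 6.512]

The posterior is unimodal and skewed, so the HPD interval has equal density at both endpoints and is the shortest 95% interval.
Solving f(1.575) = f(6.512) with F(6.512) − F(1.575) = 0.95 gives [1.575, 6.512].
For comparison, the equal-tailed interval is [1.789, 6.854]; the HPD is narrower and shifted toward the mode.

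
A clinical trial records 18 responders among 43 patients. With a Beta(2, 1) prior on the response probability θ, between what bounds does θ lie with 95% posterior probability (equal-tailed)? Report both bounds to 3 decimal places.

[0.296, 0.578]

Posterior: Beta(2+18, 1+25) = Beta(20, 26).
Equal-tailed 95% interval: the 0.025 and 0.975 quantiles of Beta(20, 26).
Posterior mean ≈ 0.435, SD ≈ 0.072; a Normal approximation gives roughly [0.293, 0.577].
Exact: F⁻¹(0.025) = 0.296; F⁻¹(0.975) = 0.578.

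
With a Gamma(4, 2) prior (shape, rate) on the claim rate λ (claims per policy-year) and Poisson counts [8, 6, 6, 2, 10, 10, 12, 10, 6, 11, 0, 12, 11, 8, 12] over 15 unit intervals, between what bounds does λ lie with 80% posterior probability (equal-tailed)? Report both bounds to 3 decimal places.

[6.690, 8.394]

Posterior: Gamma(4+124, 2+15) = Gamma(128, 17) (shape, rate).
Equal-tailed 80% interval: Gamma(128, 17) quantiles at 0.1 and 0.9.
Posterior mean ≈ 7.529, SD ≈ 0.666; a Normal approximation gives roughly [6.677, 8.382].
Exact: lower = 6.690; upper = 8.394.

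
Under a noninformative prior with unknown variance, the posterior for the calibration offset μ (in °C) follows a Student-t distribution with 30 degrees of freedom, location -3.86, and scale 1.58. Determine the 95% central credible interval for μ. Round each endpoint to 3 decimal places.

The t_30 distribution is symmetric; the 95% interval is -3.86 ± t·1.58 with t_{0.975,30} = 2.042.
Half-width: 2.042 × 1.58 = 3.227.
-3.86 − 3.227 = -7.087; -3.86 + 3.227 = -0.633.

[-7.087, -0.633]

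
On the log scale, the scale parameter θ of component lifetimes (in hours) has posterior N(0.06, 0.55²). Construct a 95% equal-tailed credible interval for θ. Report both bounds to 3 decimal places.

[0.361, 3.120]

On the log scale the 95% interval is 0.06 ± 1.960 × 0.55 = [-1.0180, 1.1380].
Exponentiate: [e^-1.0180, e^1.1380] = [0.361, 3.120].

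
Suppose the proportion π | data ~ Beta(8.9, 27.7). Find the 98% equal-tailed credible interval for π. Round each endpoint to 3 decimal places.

[0.104, 0.423]

Posterior: Beta(8.9, 27.7).
Equal-tailed 98% interval: the 0.01 and 0.99 quantiles of Beta(8.9, 27.7).
Posterior mean ≈ 0.243, SD ≈ 0.070; a Normal approximation gives roughly [0.080, 0.406].
Exact: F⁻¹(0.01) = 0.104; F⁻¹(0.99) = 0.423.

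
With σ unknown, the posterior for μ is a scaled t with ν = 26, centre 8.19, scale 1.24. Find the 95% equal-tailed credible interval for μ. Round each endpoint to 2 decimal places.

[5.64, 10.74]

The t_26 distribution is symmetric; the 95% interval is 8.19 ± t·1.24 with t_{0.975,26} = 2.056.
Half-width: 2.056 × 1.24 = 2.55.
8.19 − 2.55 = 5.64; 8.19 + 2.55 = 10.74.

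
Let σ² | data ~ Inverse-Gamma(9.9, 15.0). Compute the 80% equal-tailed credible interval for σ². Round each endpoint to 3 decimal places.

[1.065, 2.442]

Inverse-Gamma(9.9, 15.0) quantiles: F⁻¹(0.1) and F⁻¹(0.9).
Equivalently, 1/σ² ~ Gamma(9.9, rate = 15.0); invert its 0.9 and 0.1 quantiles.
Posterior mean ≈ 1.685, SD ≈ 0.600; a Normal approximation gives roughly [0.917, 2.454].
Exact: lower = 1.065; upper = 2.442.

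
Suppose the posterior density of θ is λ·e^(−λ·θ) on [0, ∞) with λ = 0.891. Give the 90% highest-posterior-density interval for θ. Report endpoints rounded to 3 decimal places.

[0.000, 2.584]

The exponential density is strictly decreasing on [0, ∞), so the HPD interval is anchored at 0: [0, q] with P(θ ≤ q) = 0.90.
q = −ln(1 − 0.90) / 0.891 = 2.3026 / 0.891 = 2.584.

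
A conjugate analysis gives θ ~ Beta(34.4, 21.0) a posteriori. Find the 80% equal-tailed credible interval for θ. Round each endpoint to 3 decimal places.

[0.537, 0.703]

Posterior: Beta(34.4, 21.0).
Equal-tailed 80% interval: the 0.1 and 0.9 quantiles of Beta(34.4, 21.0).
Posterior mean ≈ 0.621, SD ≈ 0.065; a Normal approximation gives roughly [0.538, 0.704].
Exact: F⁻¹(0.1) = 0.537; F⁻¹(0.9) = 0.703.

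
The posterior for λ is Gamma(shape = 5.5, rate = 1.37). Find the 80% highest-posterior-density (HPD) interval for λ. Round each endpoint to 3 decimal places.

The posterior is unimodal and skewed, so the HPD interval has equal density at both endpoints and is the shortest 80% interval.
Solving f(1.655) = f(5.740) with F(5.740) − F(1.655) = 0.80 gives [1.655, 5.740].
For comparison, the equal-tailed interval is [2.036, 6.305]; the HPD is narrower and shifted toward the mode.

[1.655, 5.740]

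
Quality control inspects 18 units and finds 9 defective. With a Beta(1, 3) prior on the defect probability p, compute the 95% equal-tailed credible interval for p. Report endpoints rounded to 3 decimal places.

[0.257, 0.660]

Posterior: Beta(1+9, 3+9) = Beta(10, 12).
Equal-tailed 95% interval: the 0.025 and 0.975 quantiles of Beta(10, 12).
Posterior mean ≈ 0.455, SD ≈ 0.104; a Normal approximation gives roughly [0.251, 0.658].
Exact: F⁻¹(0.025) = 0.257; F⁻¹(0.975) = 0.660.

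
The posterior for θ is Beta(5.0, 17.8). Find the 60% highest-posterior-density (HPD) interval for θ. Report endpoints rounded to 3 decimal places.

[0.128, 0.269]

The posterior is unimodal and skewed, so the HPD interval has equal density at both endpoints and is the shortest 60% interval.
Solving f(0.128) = f(0.269) with F(0.269) − F(0.128) = 0.60 gives [0.128, 0.269].
For comparison, the equal-tailed interval is [0.145, 0.289]; the HPD is narrower and shifted toward the mode.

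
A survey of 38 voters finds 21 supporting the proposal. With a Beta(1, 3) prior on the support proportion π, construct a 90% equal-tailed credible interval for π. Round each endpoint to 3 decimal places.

Posterior: Beta(1+21, 3+17) = Beta(22, 20).
Equal-tailed 90% interval: the 0.05 and 0.95 quantiles of Beta(22, 20).
Posterior mean ≈ 0.524, SD ≈ 0.076; a Normal approximation gives roughly [0.399, 0.649].
Exact: F⁻¹(0.05) = 0.398; F⁻¹(0.95) = 0.649.

[0.398, 0.649]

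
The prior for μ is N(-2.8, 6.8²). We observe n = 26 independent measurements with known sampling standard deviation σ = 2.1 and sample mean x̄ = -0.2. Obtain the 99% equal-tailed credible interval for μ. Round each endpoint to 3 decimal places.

Posterior precision = 1/6.8² + 26/2.1² = 0.0216 + 5.8957 = 5.9173, so posterior SD = 0.4111.
Posterior mean = (-2.8/6.8² + 26·-0.2/2.1²) / 5.9173 = -0.2095.
Interval: -0.2095 ± 2.576 × 0.4111 → [-1.268, 0.849].

[-1.268, 0.849]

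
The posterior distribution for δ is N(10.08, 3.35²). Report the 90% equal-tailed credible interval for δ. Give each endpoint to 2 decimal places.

[4.57, 15.59]

The posterior is symmetric, so the 90% equal-tailed interval is δ = 10.08 ± z·3.35 with z = 1.645.
Half-width: 1.645 × 3.35 = 5.51.
10.08 − 5.51 = 4.57; 10.08 + 5.51 = 15.59.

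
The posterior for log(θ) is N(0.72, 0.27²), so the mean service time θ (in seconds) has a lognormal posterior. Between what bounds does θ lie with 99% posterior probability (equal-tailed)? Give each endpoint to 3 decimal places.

On the log scale the 99% interval is 0.72 ± 2.576 × 0.27 = [0.0245, 1.4155].
Exponentiate: [e^0.0245, e^1.4155] = [1.025, 4.118].

[1.025, 4.118]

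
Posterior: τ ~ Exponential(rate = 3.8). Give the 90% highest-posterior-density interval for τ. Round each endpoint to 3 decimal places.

The exponential density is strictly decreasing on [0, ∞), so the HPD interval is anchored at 0: [0, q] with P(τ ≤ q) = 0.90.
q = −ln(1 − 0.90) / 3.8 = 2.3026 / 3.8 = 0.606.

[0.000, 0.606]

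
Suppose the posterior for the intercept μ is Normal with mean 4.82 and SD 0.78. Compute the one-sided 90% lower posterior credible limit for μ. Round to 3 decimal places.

3.820

Need L with P(μ ≥ L) = 0.90: L = 4.82 − z_{0.1}·0.78.
z = 1.282; L = 4.82 − 1.282 × 0.78 = 3.820.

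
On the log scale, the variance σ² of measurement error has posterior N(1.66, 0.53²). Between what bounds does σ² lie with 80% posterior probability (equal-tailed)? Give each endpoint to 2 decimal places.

[2.67, 10.37]

On the log scale the 80% interval is 1.66 ± 1.282 × 0.53 = [0.9808, 2.3392].
Exponentiate: [e^0.9808, e^2.3392] = [2.67, 10.37].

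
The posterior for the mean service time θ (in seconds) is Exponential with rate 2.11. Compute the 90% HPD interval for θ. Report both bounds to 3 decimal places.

The exponential density is strictly decreasing on [0, ∞), so the HPD interval is anchored at 0: [0, q] with P(θ ≤ q) = 0.90.
q = −ln(1 − 0.90) / 2.11 = 2.3026 / 2.11 = 1.091.

[0.000, 1.091]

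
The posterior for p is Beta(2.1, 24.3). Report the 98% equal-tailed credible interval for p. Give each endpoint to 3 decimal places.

[0.007, 0.240]

Posterior: Beta(2.1, 24.3).
Equal-tailed 98% interval: the 0.01 and 0.99 quantiles of Beta(2.1, 24.3).
Posterior mean ≈ 0.080, SD ≈ 0.052; a Normal approximation gives roughly [-0.041, 0.200].
Exact: F⁻¹(0.01) = 0.007; F⁻¹(0.99) = 0.240.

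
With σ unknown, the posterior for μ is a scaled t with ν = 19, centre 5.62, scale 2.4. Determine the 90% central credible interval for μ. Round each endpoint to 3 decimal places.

The t_19 distribution is symmetric; the 90% interval is 5.62 ± t·2.4 with t_{0.95,19} = 1.729.
Half-width: 1.729 × 2.4 = 4.150.
5.62 − 4.150 = 1.470; 5.62 + 4.150 = 9.770.

[1.470, 9.770]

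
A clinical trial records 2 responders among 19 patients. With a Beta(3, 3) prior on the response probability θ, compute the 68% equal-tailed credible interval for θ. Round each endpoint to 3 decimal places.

Posterior: Beta(3+2, 3+17) = Beta(5, 20).
Equal-tailed 68% interval: the 0.16 and 0.84 quantiles of Beta(5, 20).
Posterior mean ≈ 0.200, SD ≈ 0.078; a Normal approximation gives roughly [0.122, 0.278].
Exact: F⁻¹(0.16) = 0.122; F⁻¹(0.84) = 0.278.

[0.122, 0.278]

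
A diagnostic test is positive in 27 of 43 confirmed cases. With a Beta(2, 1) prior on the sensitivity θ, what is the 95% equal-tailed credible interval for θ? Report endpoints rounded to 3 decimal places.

[0.488, 0.762]

Posterior: Beta(2+27, 1+16) = Beta(29, 17).
Equal-tailed 95% interval: the 0.025 and 0.975 quantiles of Beta(29, 17).
Posterior mean ≈ 0.630, SD ≈ 0.070; a Normal approximation gives roughly [0.492, 0.768].
Exact: F⁻¹(0.025) = 0.488; F⁻¹(0.975) = 0.762.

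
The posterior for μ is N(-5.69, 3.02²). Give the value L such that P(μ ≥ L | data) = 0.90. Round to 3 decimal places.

-9.560

Need L with P(μ ≥ L) = 0.90: L = -5.69 − z_{0.1}·3.02.
z = 1.282; L = -5.69 − 1.282 × 3.02 = -9.560.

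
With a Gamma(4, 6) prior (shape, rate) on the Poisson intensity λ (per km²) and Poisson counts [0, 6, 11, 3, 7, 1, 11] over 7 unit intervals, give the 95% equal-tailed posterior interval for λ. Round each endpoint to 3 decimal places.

[2.394, 4.367]

Posterior: Gamma(4+39, 6+7) = Gamma(43, 13) (shape, rate).
Equal-tailed 95% interval: Gamma(43, 13) quantiles at 0.025 and 0.975.
Posterior mean ≈ 3.308, SD ≈ 0.504; a Normal approximation gives roughly [2.319, 4.296].
Exact: lower = 2.394; upper = 4.367.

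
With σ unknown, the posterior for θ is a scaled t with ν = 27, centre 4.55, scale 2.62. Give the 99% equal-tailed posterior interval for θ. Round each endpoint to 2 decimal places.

The t_27 distribution is symmetric; the 99% interval is 4.55 ± t·2.62 with t_{0.995,27} = 2.771.
Half-width: 2.771 × 2.62 = 7.26.
4.55 − 7.26 = -2.71; 4.55 + 7.26 = 11.81.

[-2.71, 11.81]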